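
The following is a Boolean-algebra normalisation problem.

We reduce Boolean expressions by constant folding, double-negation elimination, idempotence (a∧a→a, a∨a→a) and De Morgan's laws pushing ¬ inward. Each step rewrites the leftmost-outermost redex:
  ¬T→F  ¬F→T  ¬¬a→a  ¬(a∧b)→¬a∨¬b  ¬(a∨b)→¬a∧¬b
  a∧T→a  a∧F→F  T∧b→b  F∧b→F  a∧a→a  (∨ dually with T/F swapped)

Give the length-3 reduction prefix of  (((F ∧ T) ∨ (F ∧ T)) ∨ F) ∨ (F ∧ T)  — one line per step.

  start: (((F ∧ T) ∨ (F ∧ T)) ∨ F) ∨ (F ∧ T)
  →1  ((F ∧ T) ∨ (F ∧ T)) ∨ (F ∧ T)
  →2  (F ∧ T) ∨ (F ∧ T)
  →3  F ∧ T

Answer: after 3 steps: F ∧ T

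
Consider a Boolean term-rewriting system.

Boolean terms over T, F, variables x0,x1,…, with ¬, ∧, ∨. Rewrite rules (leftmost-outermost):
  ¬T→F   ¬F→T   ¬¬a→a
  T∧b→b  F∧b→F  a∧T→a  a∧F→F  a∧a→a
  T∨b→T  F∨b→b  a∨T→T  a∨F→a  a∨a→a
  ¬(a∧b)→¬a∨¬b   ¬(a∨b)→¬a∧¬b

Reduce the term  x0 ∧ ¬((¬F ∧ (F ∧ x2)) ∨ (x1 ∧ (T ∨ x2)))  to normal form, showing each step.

  start: x0 ∧ ¬((¬F ∧ (F ∧ x2)) ∨ (x1 ∧ (T ∨ x2)))
  [1] x0 ∧ (¬(¬F ∧ (F ∧ x2)) ∧ ¬(x1 ∧ (T ∨ x2)))
  [2] x0 ∧ ((¬¬F ∨ ¬(F ∧ x2)) ∧ ¬(x1 ∧ (T ∨ x2)))
  [3] x0 ∧ ((F ∨ ¬(F ∧ x2)) ∧ ¬(x1 ∧ (T ∨ x2)))
  [4] x0 ∧ (¬(F ∧ x2) ∧ ¬(x1 ∧ (T ∨ x2)))
  [5] x0 ∧ ((¬F ∨ ¬x2) ∧ ¬(x1 ∧ (T ∨ x2)))
  [6] x0 ∧ ((T ∨ ¬x2) ∧ ¬(x1 ∧ (T ∨ x2)))
  [7] x0 ∧ (T ∧ ¬(x1 ∧ (T ∨ x2)))
  [8] x0 ∧ ¬(x1 ∧ (T ∨ x2))
  [9] x0 ∧ (¬x1 ∨ ¬(T ∨ x2))
  [10] x0 ∧ (¬x1 ∨ (¬T ∧ ¬x2))
  [11] x0 ∧ (¬x1 ∨ (F ∧ ¬x2))
  [12] x0 ∧ (¬x1 ∨ F)
  [13] x0 ∧ ¬x1

Answer: normal form = x0 ∧ ¬x1  (in 13 steps)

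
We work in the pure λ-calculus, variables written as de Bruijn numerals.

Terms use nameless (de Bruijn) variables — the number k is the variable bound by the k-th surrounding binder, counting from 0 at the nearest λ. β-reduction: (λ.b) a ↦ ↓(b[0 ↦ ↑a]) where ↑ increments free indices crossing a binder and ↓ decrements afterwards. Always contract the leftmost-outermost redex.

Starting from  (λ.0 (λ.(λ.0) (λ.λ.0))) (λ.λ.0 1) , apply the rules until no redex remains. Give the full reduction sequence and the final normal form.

Answer: normal form = λ.0 (λ.λ.λ.0)  (in 3 steps)

Reduction:
  start: (λ.0 (λ.(λ.0) (λ.λ.0))) (λ.λ.0 1)
  →1  (λ.λ.0 1) (λ.(λ.0) (λ.λ.0))
  →2  λ.0 (λ.(λ.0) (λ.λ.0))
  →3  λ.0 (λ.λ.λ.0)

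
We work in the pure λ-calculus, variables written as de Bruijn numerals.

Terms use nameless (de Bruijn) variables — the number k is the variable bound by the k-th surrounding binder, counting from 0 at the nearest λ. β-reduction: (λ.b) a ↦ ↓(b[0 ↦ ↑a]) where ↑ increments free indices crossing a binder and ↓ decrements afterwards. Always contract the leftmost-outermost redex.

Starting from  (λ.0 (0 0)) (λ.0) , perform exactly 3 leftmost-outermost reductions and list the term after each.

  start: (λ.0 (0 0)) (λ.0)
  [1] (λ.0) ((λ.0) (λ.0))
  [2] (λ.0) (λ.0)
  [3] λ.0

Answer: after 3 steps: λ.0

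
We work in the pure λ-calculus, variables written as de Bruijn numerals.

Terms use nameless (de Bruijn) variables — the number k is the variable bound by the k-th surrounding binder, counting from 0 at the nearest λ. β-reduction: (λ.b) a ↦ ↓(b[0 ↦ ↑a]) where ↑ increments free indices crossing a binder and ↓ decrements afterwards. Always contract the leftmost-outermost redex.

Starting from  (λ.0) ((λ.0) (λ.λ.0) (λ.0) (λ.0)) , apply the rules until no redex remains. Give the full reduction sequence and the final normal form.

Answer: normal form = λ.0  (in 4 steps)

Working:
  start: (λ.0) ((λ.0) (λ.λ.0) (λ.0) (λ.0))
  [1] (λ.0) (λ.λ.0) (λ.0) (λ.0)
  [2] (λ.λ.0) (λ.0) (λ.0)
  [3] (λ.0) (λ.0)
  [4] λ.0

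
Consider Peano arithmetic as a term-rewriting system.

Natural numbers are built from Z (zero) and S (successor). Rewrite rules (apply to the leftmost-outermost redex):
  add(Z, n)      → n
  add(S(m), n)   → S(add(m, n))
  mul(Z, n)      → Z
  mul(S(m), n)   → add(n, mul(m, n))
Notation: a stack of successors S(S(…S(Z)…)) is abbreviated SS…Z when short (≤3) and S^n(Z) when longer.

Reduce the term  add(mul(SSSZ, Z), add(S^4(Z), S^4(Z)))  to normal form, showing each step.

  start: add(mul(SSSZ, Z), add(S^4(Z), S^4(Z)))
  →1  add(add(Z, mul(SSZ, Z)), add(S^4(Z), S^4(Z)))
  →2  add(mul(SSZ, Z), add(S^4(Z), S^4(Z)))
  →3  add(add(Z, mul(SZ, Z)), add(S^4(Z), S^4(Z)))
  →4  add(mul(SZ, Z), add(S^4(Z), S^4(Z)))
  →5  add(add(Z, mul(Z, Z)), add(S^4(Z), S^4(Z)))
  →6  add(mul(Z, Z), add(S^4(Z), S^4(Z)))
  →7  add(Z, add(S^4(Z), S^4(Z)))
  →8  add(S^4(Z), S^4(Z))
  →9  S(add(SSSZ, S^4(Z)))
  →10  S(S(add(SSZ, S^4(Z))))
  →11  S(S(S(add(SZ, S^4(Z)))))
  →12  S(S(S(S(add(Z, S^4(Z))))))
  →13  S^8(Z)

Answer: normal form = S^8(Z)  (in 13 steps)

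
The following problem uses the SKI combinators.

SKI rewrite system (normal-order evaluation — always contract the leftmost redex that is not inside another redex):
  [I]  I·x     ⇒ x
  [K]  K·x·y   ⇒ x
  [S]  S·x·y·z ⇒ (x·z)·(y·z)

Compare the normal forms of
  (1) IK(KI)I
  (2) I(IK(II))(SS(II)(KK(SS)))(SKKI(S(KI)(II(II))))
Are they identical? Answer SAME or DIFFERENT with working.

Term A:
  start: IK(KI)I
  [1] K(KI)I
  [2] KI

Term B:
  start: I(IK(II))(SS(II)(KK(SS)))(SKKI(S(KI)(II(II))))
  [1] IK(II)(SS(II)(KK(SS)))(SKKI(S(KI)(II(II))))
  [2] K(II)(SS(II)(KK(SS)))(SKKI(S(KI)(II(II))))
  [3] II(SKKI(S(KI)(II(II))))
  [4] I(SKKI(S(KI)(II(II))))
  [5] SKKI(S(KI)(II(II)))
  [6] KI(KI)(S(KI)(II(II)))
  [7] I(S(KI)(II(II)))
  [8] S(KI)(II(II))
  [9] S(KI)(I(II))
  [10] S(KI)(II)
  [11] S(KI)I

Answer: DIFFERENT — A ⇓ KI, B ⇓ S(KI)I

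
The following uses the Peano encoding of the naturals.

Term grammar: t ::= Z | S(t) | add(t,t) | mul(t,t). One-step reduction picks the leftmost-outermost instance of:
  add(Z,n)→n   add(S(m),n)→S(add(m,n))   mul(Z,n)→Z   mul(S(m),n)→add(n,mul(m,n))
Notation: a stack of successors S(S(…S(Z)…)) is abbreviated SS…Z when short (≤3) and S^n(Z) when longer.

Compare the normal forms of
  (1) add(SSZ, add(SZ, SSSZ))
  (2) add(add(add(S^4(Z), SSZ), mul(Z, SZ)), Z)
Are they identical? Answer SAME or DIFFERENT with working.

Answer: SAME — A ⇓ S^6(Z), B ⇓ S^6(Z)

Working:
Term A:
  start: add(SSZ, add(SZ, SSSZ))
  →1  S(add(SZ, add(SZ, SSSZ)))
  →2  S(S(add(Z, add(SZ, SSSZ))))
  →3  S(S(add(SZ, SSSZ)))
  →4  S(S(S(add(Z, SSSZ))))
  →5  S^6(Z)

Term B:
  start: add(add(add(S^4(Z), SSZ), mul(Z, SZ)), Z)
  →1  add(add(S(add(SSSZ, SSZ)), mul(Z, SZ)), Z)
  →2  add(S(add(add(SSSZ, SSZ), mul(Z, SZ))), Z)
  →3  S(add(add(add(SSSZ, SSZ), mul(Z, SZ)), Z))
  →4  S(add(add(S(add(SSZ, SSZ)), mul(Z, SZ)), Z))
  →5  S(add(S(add(add(SSZ, SSZ), mul(Z, SZ))), Z))
  →6  S(S(add(add(add(SSZ, SSZ), mul(Z, SZ)), Z)))
  →7  S(S(add(add(S(add(SZ, SSZ)), mul(Z, SZ)), Z)))
  →8  S(S(add(S(add(add(SZ, SSZ), mul(Z, SZ))), Z)))
  →9  S(S(S(add(add(add(SZ, SSZ), mul(Z, SZ)), Z))))
  →10  S(S(S(add(add(S(add(Z, SSZ)), mul(Z, SZ)), Z))))
  →11  S(S(S(add(S(add(add(Z, SSZ), mul(Z, SZ))), Z))))
  →12  S(S(S(S(add(add(add(Z, SSZ), mul(Z, SZ)), Z)))))
  →13  S(S(S(S(add(add(SSZ, mul(Z, SZ)), Z)))))
  →14  S(S(S(S(add(S(add(SZ, mul(Z, SZ))), Z)))))
  →15  S(S(S(S(S(add(add(SZ, mul(Z, SZ)), Z))))))
  →16  S(S(S(S(S(add(S(add(Z, mul(Z, SZ))), Z))))))
  →17  S(S(S(S(S(S(add(add(Z, mul(Z, SZ)), Z)))))))
  →18  S(S(S(S(S(S(add(mul(Z, SZ), Z)))))))
  →19  S(S(S(S(S(S(add(Z, Z)))))))
  →20  S^6(Z)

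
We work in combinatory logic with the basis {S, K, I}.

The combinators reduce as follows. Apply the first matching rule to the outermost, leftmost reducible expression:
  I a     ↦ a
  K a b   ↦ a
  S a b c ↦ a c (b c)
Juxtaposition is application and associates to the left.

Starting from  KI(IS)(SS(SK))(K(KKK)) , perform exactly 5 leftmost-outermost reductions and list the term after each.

Answer: after 5 steps: S(KK)(SK(KK))

Derivation:
  start: KI(IS)(SS(SK))(K(KKK))
  step 1: I(SS(SK))(K(KKK))
  step 2: SS(SK)(K(KKK))
  step 3: S(K(KKK))(SK(K(KKK)))
  step 4: S(KK)(SK(K(KKK)))
  step 5: S(KK)(SK(KK))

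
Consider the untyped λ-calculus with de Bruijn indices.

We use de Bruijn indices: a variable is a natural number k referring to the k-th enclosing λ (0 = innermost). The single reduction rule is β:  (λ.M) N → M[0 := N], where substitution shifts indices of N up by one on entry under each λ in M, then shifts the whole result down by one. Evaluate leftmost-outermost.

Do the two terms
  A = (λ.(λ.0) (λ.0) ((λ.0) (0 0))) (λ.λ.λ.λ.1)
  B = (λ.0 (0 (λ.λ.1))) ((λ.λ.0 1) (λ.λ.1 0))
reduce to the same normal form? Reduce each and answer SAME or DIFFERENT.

Term A:
  start: (λ.(λ.0) (λ.0) ((λ.0) (0 0))) (λ.λ.λ.λ.1)
  step 1: (λ.0) (λ.0) ((λ.0) ((λ.λ.λ.λ.1) (λ.λ.λ.λ.1)))
  step 2: (λ.0) ((λ.0) ((λ.λ.λ.λ.1) (λ.λ.λ.λ.1)))
  step 3: (λ.0) ((λ.λ.λ.λ.1) (λ.λ.λ.λ.1))
  step 4: (λ.λ.λ.λ.1) (λ.λ.λ.λ.1)
  step 5: λ.λ.λ.1

Term B:
  start: (λ.0 (0 (λ.λ.1))) ((λ.λ.0 1) (λ.λ.1 0))
  step 1: (λ.λ.0 1) (λ.λ.1 0) ((λ.λ.0 1) (λ.λ.1 0) (λ.λ.1))
  step 2: (λ.0 (λ.λ.1 0)) ((λ.λ.0 1) (λ.λ.1 0) (λ.λ.1))
  step 3: (λ.λ.0 1) (λ.λ.1 0) (λ.λ.1) (λ.λ.1 0)
  step 4: (λ.0 (λ.λ.1 0)) (λ.λ.1) (λ.λ.1 0)
  step 5: (λ.λ.1) (λ.λ.1 0) (λ.λ.1 0)
  step 6: (λ.λ.λ.1 0) (λ.λ.1 0)
  step 7: λ.λ.1 0

Answer: DIFFERENT — A ⇓ λ.λ.λ.1, B ⇓ λ.λ.1 0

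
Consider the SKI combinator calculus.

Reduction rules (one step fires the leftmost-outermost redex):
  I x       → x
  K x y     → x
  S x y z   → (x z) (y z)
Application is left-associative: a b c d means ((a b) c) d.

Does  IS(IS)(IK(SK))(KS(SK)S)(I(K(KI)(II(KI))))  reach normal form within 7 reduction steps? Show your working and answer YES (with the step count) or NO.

Answer: NO — after 7 steps the term is S(K(SK)(KS(SK)S)(I(K(KI)(II(KI)))))(I(K(KI)(II(KI)))(IK(SK)(KS(SK)S)(I(K(KI)(II(KI)))))), not yet normal

Working:
  start: IS(IS)(IK(SK))(KS(SK)S)(I(K(KI)(II(KI))))
  [1] S(IS)(IK(SK))(KS(SK)S)(I(K(KI)(II(KI))))
  [2] IS(KS(SK)S)(IK(SK)(KS(SK)S))(I(K(KI)(II(KI))))
  [3] S(KS(SK)S)(IK(SK)(KS(SK)S))(I(K(KI)(II(KI))))
  [4] KS(SK)S(I(K(KI)(II(KI))))(IK(SK)(KS(SK)S)(I(K(KI)(II(KI)))))
  [5] SS(I(K(KI)(II(KI))))(IK(SK)(KS(SK)S)(I(K(KI)(II(KI)))))
  [6] S(IK(SK)(KS(SK)S)(I(K(KI)(II(KI)))))(I(K(KI)(II(KI)))(IK(SK)(KS(SK)S)(I(K(KI)(II(KI))))))
  [7] S(K(SK)(KS(SK)S)(I(K(KI)(II(KI)))))(I(K(KI)(II(KI)))(IK(SK)(KS(SK)S)(I(K(KI)(II(KI))))))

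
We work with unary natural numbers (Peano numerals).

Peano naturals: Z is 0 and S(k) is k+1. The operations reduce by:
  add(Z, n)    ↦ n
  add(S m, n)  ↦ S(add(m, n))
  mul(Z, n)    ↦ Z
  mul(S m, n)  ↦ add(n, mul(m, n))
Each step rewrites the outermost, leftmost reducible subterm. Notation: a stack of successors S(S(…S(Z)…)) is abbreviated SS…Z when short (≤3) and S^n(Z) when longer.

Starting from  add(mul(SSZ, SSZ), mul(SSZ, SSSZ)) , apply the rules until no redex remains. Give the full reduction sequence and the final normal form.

Answer: normal form = S^10(Z)  (in 25 steps)

Working:
  start: add(mul(SSZ, SSZ), mul(SSZ, SSSZ))
  [1] add(add(SSZ, mul(SZ, SSZ)), mul(SSZ, SSSZ))
  [2] add(S(add(SZ, mul(SZ, SSZ))), mul(SSZ, SSSZ))
  [3] S(add(add(SZ, mul(SZ, SSZ)), mul(SSZ, SSSZ)))
  [4] S(add(S(add(Z, mul(SZ, SSZ))), mul(SSZ, SSSZ)))
  [5] S(S(add(add(Z, mul(SZ, SSZ)), mul(SSZ, SSSZ))))
  [6] S(S(add(mul(SZ, SSZ), mul(SSZ, SSSZ))))
  [7] S(S(add(add(SSZ, mul(Z, SSZ)), mul(SSZ, SSSZ))))
  [8] S(S(add(S(add(SZ, mul(Z, SSZ))), mul(SSZ, SSSZ))))
  [9] S(S(S(add(add(SZ, mul(Z, SSZ)), mul(SSZ, SSSZ)))))
  [10] S(S(S(add(S(add(Z, mul(Z, SSZ))), mul(SSZ, SSSZ)))))
  [11] S(S(S(S(add(add(Z, mul(Z, SSZ)), mul(SSZ, SSSZ))))))
  [12] S(S(S(S(add(mul(Z, SSZ), mul(SSZ, SSSZ))))))
  [13] S(S(S(S(add(Z, mul(SSZ, SSSZ))))))
  [14] S(S(S(S(mul(SSZ, SSSZ)))))
  [15] S(S(S(S(add(SSSZ, mul(SZ, SSSZ))))))
  [16] S(S(S(S(S(add(SSZ, mul(SZ, SSSZ)))))))
  [17] S(S(S(S(S(S(add(SZ, mul(SZ, SSSZ))))))))
  [18] S(S(S(S(S(S(S(add(Z, mul(SZ, SSSZ)))))))))
  [19] S(S(S(S(S(S(S(mul(SZ, SSSZ))))))))
  [20] S(S(S(S(S(S(S(add(SSSZ, mul(Z, SSSZ)))))))))
  [21] S(S(S(S(S(S(S(S(add(SSZ, mul(Z, SSSZ))))))))))
  [22] S(S(S(S(S(S(S(S(S(add(SZ, mul(Z, SSSZ)))))))))))
  [23] S(S(S(S(S(S(S(S(S(S(add(Z, mul(Z, SSSZ))))))))))))
  [24] S(S(S(S(S(S(S(S(S(S(mul(Z, SSSZ)))))))))))
  [25] S^10(Z)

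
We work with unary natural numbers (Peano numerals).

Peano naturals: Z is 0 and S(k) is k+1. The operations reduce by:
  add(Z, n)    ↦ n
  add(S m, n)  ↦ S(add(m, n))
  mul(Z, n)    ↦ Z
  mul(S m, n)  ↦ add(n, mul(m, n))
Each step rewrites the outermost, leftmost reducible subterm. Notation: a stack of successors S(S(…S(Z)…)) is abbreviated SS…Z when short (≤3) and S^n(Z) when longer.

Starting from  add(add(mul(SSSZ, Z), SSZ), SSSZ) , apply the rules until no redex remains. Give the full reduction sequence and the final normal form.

Answer: normal form = S^5(Z)  (in 11 steps)

Working:
  start: add(add(mul(SSSZ, Z), SSZ), SSSZ)
  step 1: add(add(add(Z, mul(SSZ, Z)), SSZ), SSSZ)
  step 2: add(add(mul(SSZ, Z), SSZ), SSSZ)
  step 3: add(add(add(Z, mul(SZ, Z)), SSZ), SSSZ)
  step 4: add(add(mul(SZ, Z), SSZ), SSSZ)
  step 5: add(add(add(Z, mul(Z, Z)), SSZ), SSSZ)
  step 6: add(add(mul(Z, Z), SSZ), SSSZ)
  step 7: add(add(Z, SSZ), SSSZ)
  step 8: add(SSZ, SSSZ)
  step 9: S(add(SZ, SSSZ))
  step 10: S(S(add(Z, SSSZ)))
  step 11: S^5(Z)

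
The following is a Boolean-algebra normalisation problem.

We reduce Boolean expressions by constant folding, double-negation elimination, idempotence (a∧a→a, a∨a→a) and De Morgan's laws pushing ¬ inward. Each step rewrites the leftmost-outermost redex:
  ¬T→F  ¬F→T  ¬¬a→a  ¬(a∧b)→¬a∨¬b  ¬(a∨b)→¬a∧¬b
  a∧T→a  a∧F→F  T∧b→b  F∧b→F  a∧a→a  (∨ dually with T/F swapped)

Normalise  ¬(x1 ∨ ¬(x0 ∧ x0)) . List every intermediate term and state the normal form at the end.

  start: ¬(x1 ∨ ¬(x0 ∧ x0))
  [1] ¬x1 ∧ ¬¬(x0 ∧ x0)
  [2] ¬x1 ∧ (x0 ∧ x0)
  [3] ¬x1 ∧ x0

Answer: normal form = ¬x1 ∧ x0  (in 3 steps)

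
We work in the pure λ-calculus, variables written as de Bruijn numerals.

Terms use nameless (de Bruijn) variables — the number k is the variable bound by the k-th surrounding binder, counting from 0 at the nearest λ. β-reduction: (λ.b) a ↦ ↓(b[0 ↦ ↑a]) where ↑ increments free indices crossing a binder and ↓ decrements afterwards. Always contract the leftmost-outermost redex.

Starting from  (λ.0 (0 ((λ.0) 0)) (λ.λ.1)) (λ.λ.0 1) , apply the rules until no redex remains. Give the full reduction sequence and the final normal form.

Answer: normal form = λ.λ.0 (λ.λ.0 1)  (in 6 steps)

Working:
  start: (λ.0 (0 ((λ.0) 0)) (λ.λ.1)) (λ.λ.0 1)
  →1  (λ.λ.0 1) ((λ.λ.0 1) ((λ.0) (λ.λ.0 1))) (λ.λ.1)
  →2  (λ.0 ((λ.λ.0 1) ((λ.0) (λ.λ.0 1)))) (λ.λ.1)
  →3  (λ.λ.1) ((λ.λ.0 1) ((λ.0) (λ.λ.0 1)))
  →4  λ.(λ.λ.0 1) ((λ.0) (λ.λ.0 1))
  →5  λ.λ.0 ((λ.0) (λ.λ.0 1))
  →6  λ.λ.0 (λ.λ.0 1)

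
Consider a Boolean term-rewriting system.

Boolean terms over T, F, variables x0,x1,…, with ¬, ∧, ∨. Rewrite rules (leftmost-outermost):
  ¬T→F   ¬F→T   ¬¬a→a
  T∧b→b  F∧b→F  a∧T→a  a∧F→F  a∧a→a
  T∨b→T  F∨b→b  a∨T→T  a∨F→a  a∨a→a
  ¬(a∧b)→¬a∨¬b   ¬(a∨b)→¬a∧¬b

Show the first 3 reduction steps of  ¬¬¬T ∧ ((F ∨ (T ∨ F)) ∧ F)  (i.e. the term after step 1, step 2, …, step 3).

  start: ¬¬¬T ∧ ((F ∨ (T ∨ F)) ∧ F)
  →1  ¬T ∧ ((F ∨ (T ∨ F)) ∧ F)
  →2  F ∧ ((F ∨ (T ∨ F)) ∧ F)
  →3  F

Answer: after 3 steps: F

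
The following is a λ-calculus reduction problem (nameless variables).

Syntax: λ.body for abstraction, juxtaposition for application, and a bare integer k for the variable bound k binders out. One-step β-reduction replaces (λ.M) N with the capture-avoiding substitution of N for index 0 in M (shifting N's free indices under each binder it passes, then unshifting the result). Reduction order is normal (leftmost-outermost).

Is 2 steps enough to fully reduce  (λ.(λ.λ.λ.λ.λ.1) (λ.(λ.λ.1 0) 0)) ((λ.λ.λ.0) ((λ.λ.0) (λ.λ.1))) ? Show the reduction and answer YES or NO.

  start: (λ.(λ.λ.λ.λ.λ.1) (λ.(λ.λ.1 0) 0)) ((λ.λ.λ.0) ((λ.λ.0) (λ.λ.1)))
  [1] (λ.λ.λ.λ.λ.1) (λ.(λ.λ.1 0) 0)
  [2] λ.λ.λ.λ.1

Answer: YES — reaches normal form λ.λ.λ.λ.1 in 2 ≤ 2 steps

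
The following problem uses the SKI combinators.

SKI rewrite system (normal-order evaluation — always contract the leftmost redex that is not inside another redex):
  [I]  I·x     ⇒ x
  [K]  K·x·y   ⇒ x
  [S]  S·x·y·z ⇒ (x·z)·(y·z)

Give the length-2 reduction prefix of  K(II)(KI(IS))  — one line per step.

Answer: after 2 steps: I

Derivation:
  start: K(II)(KI(IS))
  →1  II
  →2  I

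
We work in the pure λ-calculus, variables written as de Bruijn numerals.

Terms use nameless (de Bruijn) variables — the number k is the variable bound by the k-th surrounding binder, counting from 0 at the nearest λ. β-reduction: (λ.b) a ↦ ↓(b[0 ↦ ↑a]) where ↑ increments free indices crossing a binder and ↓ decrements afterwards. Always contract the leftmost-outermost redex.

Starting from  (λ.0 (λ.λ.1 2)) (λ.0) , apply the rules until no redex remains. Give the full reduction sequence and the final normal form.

Answer: normal form = λ.λ.1 (λ.0)  (in 2 steps)

Working:
  start: (λ.0 (λ.λ.1 2)) (λ.0)
  step 1: (λ.0) (λ.λ.1 (λ.0))
  step 2: λ.λ.1 (λ.0)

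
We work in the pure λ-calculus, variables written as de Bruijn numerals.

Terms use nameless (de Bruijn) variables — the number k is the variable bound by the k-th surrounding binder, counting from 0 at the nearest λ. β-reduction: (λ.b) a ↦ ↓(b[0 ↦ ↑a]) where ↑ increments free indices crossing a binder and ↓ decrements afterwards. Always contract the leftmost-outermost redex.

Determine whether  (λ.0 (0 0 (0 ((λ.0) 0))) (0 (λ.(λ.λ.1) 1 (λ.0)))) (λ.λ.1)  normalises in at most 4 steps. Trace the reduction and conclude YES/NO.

Answer: NO — after 4 steps the term is (λ.λ.λ.1) ((λ.λ.1) ((λ.0) (λ.λ.1))), not yet normal

Working:
  start: (λ.0 (0 0 (0 ((λ.0) 0))) (0 (λ.(λ.λ.1) 1 (λ.0)))) (λ.λ.1)
  →1  (λ.λ.1) ((λ.λ.1) (λ.λ.1) ((λ.λ.1) ((λ.0) (λ.λ.1)))) ((λ.λ.1) (λ.(λ.λ.1) (λ.λ.1) (λ.0)))
  →2  (λ.(λ.λ.1) (λ.λ.1) ((λ.λ.1) ((λ.0) (λ.λ.1)))) ((λ.λ.1) (λ.(λ.λ.1) (λ.λ.1) (λ.0)))
  →3  (λ.λ.1) (λ.λ.1) ((λ.λ.1) ((λ.0) (λ.λ.1)))
  →4  (λ.λ.λ.1) ((λ.λ.1) ((λ.0) (λ.λ.1)))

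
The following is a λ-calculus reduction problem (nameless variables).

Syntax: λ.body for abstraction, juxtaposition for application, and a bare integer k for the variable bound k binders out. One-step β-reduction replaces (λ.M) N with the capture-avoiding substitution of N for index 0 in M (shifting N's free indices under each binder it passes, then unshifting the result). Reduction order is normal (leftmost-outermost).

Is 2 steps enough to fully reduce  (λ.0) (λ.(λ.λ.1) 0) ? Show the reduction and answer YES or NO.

Answer: YES — reaches normal form λ.λ.1 in 2 ≤ 2 steps

Derivation:
  start: (λ.0) (λ.(λ.λ.1) 0)
  [1] λ.(λ.λ.1) 0
  [2] λ.λ.1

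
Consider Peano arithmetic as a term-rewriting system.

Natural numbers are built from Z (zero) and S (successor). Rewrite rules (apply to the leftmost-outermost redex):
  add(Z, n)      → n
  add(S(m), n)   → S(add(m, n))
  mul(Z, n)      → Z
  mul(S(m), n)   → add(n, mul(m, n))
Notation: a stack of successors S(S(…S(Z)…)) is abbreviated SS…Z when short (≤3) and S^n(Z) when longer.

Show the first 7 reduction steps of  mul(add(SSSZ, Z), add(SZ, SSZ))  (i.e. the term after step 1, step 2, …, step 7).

Answer: after 7 steps: S(S(S(add(Z, mul(add(SSZ, Z), add(SZ, SSZ))))))

Derivation:
  start: mul(add(SSSZ, Z), add(SZ, SSZ))
  step 1: mul(S(add(SSZ, Z)), add(SZ, SSZ))
  step 2: add(add(SZ, SSZ), mul(add(SSZ, Z), add(SZ, SSZ)))
  step 3: add(S(add(Z, SSZ)), mul(add(SSZ, Z), add(SZ, SSZ)))
  step 4: S(add(add(Z, SSZ), mul(add(SSZ, Z), add(SZ, SSZ))))
  step 5: S(add(SSZ, mul(add(SSZ, Z), add(SZ, SSZ))))
  step 6: S(S(add(SZ, mul(add(SSZ, Z), add(SZ, SSZ)))))
  step 7: S(S(S(add(Z, mul(add(SSZ, Z), add(SZ, SSZ))))))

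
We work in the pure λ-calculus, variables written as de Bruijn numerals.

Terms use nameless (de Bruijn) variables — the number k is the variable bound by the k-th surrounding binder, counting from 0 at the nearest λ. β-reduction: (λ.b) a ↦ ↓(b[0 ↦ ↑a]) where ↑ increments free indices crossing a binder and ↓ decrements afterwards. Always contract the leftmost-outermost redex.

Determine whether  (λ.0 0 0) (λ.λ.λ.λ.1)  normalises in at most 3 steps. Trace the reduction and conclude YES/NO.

  start: (λ.0 0 0) (λ.λ.λ.λ.1)
  step 1: (λ.λ.λ.λ.1) (λ.λ.λ.λ.1) (λ.λ.λ.λ.1)
  step 2: (λ.λ.λ.1) (λ.λ.λ.λ.1)
  step 3: λ.λ.1

Answer: YES — reaches normal form λ.λ.1 in 3 ≤ 3 steps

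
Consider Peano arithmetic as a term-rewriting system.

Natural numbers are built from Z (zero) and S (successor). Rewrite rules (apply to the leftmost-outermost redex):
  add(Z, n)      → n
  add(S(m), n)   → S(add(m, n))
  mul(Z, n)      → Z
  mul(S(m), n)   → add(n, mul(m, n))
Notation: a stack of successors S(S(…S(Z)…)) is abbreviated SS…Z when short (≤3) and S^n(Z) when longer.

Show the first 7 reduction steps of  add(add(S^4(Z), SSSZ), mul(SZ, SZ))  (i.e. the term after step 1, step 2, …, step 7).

  start: add(add(S^4(Z), SSSZ), mul(SZ, SZ))
  [1] add(S(add(SSSZ, SSSZ)), mul(SZ, SZ))
  [2] S(add(add(SSSZ, SSSZ), mul(SZ, SZ)))
  [3] S(add(S(add(SSZ, SSSZ)), mul(SZ, SZ)))
  [4] S(S(add(add(SSZ, SSSZ), mul(SZ, SZ))))
  [5] S(S(add(S(add(SZ, SSSZ)), mul(SZ, SZ))))
  [6] S(S(S(add(add(SZ, SSSZ), mul(SZ, SZ)))))
  [7] S(S(S(add(S(add(Z, SSSZ)), mul(SZ, SZ)))))

Answer: after 7 steps: S(S(S(add(S(add(Z, SSSZ)), mul(SZ, SZ)))))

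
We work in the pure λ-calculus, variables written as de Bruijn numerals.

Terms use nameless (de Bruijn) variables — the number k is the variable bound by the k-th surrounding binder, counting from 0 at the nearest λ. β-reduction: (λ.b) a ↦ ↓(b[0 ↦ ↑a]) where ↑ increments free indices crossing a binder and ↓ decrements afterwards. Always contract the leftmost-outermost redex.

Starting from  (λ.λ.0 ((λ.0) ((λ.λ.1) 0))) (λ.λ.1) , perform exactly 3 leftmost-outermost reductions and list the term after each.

  start: (λ.λ.0 ((λ.0) ((λ.λ.1) 0))) (λ.λ.1)
  [1] λ.0 ((λ.0) ((λ.λ.1) 0))
  [2] λ.0 ((λ.λ.1) 0)
  [3] λ.0 (λ.1)

Answer: after 3 steps: λ.0 (λ.1)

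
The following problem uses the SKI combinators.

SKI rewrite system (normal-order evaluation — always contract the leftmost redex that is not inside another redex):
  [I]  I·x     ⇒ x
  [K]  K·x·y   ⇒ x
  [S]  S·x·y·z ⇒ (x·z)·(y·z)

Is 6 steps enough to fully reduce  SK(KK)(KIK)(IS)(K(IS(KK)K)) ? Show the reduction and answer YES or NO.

Answer: YES — reaches normal form S(K(S(KK)K)) in 6 ≤ 6 steps

Working:
  start: SK(KK)(KIK)(IS)(K(IS(KK)K))
  →1  K(KIK)(KK(KIK))(IS)(K(IS(KK)K))
  →2  KIK(IS)(K(IS(KK)K))
  →3  I(IS)(K(IS(KK)K))
  →4  IS(K(IS(KK)K))
  →5  S(K(IS(KK)K))
  →6  S(K(S(KK)K))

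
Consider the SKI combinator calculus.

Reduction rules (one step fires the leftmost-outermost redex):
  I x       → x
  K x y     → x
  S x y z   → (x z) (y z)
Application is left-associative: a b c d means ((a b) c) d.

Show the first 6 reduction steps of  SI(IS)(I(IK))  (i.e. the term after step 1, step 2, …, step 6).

Answer: after 6 steps: K(S(IK))

Derivation:
  start: SI(IS)(I(IK))
  →1  I(I(IK))(IS(I(IK)))
  →2  I(IK)(IS(I(IK)))
  →3  IK(IS(I(IK)))
  →4  K(IS(I(IK)))
  →5  K(S(I(IK)))
  →6  K(S(IK))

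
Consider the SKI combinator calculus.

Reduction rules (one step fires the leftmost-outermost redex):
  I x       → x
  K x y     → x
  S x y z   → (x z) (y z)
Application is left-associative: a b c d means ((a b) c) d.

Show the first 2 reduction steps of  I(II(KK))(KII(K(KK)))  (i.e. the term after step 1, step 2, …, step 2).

  start: I(II(KK))(KII(K(KK)))
  [1] II(KK)(KII(K(KK)))
  [2] I(KK)(KII(K(KK)))

Answer: after 2 steps: I(KK)(KII(K(KK)))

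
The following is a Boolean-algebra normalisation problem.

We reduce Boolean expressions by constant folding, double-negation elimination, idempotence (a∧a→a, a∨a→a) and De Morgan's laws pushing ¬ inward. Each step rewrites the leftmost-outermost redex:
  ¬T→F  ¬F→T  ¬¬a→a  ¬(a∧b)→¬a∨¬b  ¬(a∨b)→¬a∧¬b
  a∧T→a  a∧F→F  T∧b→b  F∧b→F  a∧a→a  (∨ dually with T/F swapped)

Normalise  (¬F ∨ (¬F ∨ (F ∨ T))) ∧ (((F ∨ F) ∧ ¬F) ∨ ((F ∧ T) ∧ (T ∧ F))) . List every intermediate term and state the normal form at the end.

Answer: normal form = F  (in 8 steps)

Derivation:
  start: (¬F ∨ (¬F ∨ (F ∨ T))) ∧ (((F ∨ F) ∧ ¬F) ∨ ((F ∧ T) ∧ (T ∧ F)))
  →1  (T ∨ (¬F ∨ (F ∨ T))) ∧ (((F ∨ F) ∧ ¬F) ∨ ((F ∧ T) ∧ (T ∧ F)))
  →2  T ∧ (((F ∨ F) ∧ ¬F) ∨ ((F ∧ T) ∧ (T ∧ F)))
  →3  ((F ∨ F) ∧ ¬F) ∨ ((F ∧ T) ∧ (T ∧ F))
  →4  (F ∧ ¬F) ∨ ((F ∧ T) ∧ (T ∧ F))
  →5  F ∨ ((F ∧ T) ∧ (T ∧ F))
  →6  (F ∧ T) ∧ (T ∧ F)
  →7  F ∧ (T ∧ F)
  →8  F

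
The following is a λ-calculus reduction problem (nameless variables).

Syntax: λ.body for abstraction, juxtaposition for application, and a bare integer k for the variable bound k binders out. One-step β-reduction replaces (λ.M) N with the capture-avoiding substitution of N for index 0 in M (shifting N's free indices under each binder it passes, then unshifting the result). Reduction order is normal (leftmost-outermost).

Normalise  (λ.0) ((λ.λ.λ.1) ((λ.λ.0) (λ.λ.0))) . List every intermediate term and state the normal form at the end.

Answer: normal form = λ.λ.1  (in 2 steps)

Working:
  start: (λ.0) ((λ.λ.λ.1) ((λ.λ.0) (λ.λ.0)))
  →1  (λ.λ.λ.1) ((λ.λ.0) (λ.λ.0))
  →2  λ.λ.1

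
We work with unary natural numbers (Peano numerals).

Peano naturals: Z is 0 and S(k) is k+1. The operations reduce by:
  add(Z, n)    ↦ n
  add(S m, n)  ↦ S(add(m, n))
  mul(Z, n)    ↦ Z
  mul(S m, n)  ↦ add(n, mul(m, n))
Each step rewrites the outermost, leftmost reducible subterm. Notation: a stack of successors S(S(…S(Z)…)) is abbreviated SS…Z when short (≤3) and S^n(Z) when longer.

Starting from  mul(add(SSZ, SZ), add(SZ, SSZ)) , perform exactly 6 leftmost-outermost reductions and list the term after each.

  start: mul(add(SSZ, SZ), add(SZ, SSZ))
  [1] mul(S(add(SZ, SZ)), add(SZ, SSZ))
  [2] add(add(SZ, SSZ), mul(add(SZ, SZ), add(SZ, SSZ)))
  [3] add(S(add(Z, SSZ)), mul(add(SZ, SZ), add(SZ, SSZ)))
  [4] S(add(add(Z, SSZ), mul(add(SZ, SZ), add(SZ, SSZ))))
  [5] S(add(SSZ, mul(add(SZ, SZ), add(SZ, SSZ))))
  [6] S(S(add(SZ, mul(add(SZ, SZ), add(SZ, SSZ)))))

Answer: after 6 steps: S(S(add(SZ, mul(add(SZ, SZ), add(SZ, SSZ)))))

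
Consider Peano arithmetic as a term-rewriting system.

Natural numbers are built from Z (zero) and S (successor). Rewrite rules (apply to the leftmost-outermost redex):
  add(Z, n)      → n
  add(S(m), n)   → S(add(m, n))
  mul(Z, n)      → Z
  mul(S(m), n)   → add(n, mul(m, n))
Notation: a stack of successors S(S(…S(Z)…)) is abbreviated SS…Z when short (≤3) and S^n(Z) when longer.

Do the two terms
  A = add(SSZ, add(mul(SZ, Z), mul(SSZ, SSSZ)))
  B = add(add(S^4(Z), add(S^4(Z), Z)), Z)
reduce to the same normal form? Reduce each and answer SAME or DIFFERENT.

Term A:
  start: add(SSZ, add(mul(SZ, Z), mul(SSZ, SSSZ)))
  step 1: S(add(SZ, add(mul(SZ, Z), mul(SSZ, SSSZ))))
  step 2: S(S(add(Z, add(mul(SZ, Z), mul(SSZ, SSSZ)))))
  step 3: S(S(add(mul(SZ, Z), mul(SSZ, SSSZ))))
  step 4: S(S(add(add(Z, mul(Z, Z)), mul(SSZ, SSSZ))))
  step 5: S(S(add(mul(Z, Z), mul(SSZ, SSSZ))))
  step 6: S(S(add(Z, mul(SSZ, SSSZ))))
  step 7: S(S(mul(SSZ, SSSZ)))
  step 8: S(S(add(SSSZ, mul(SZ, SSSZ))))
  step 9: S(S(S(add(SSZ, mul(SZ, SSSZ)))))
  step 10: S(S(S(S(add(SZ, mul(SZ, SSSZ))))))
  step 11: S(S(S(S(S(add(Z, mul(SZ, SSSZ)))))))
  step 12: S(S(S(S(S(mul(SZ, SSSZ))))))
  step 13: S(S(S(S(S(add(SSSZ, mul(Z, SSSZ)))))))
  step 14: S(S(S(S(S(S(add(SSZ, mul(Z, SSSZ))))))))
  step 15: S(S(S(S(S(S(S(add(SZ, mul(Z, SSSZ)))))))))
  step 16: S(S(S(S(S(S(S(S(add(Z, mul(Z, SSSZ))))))))))
  step 17: S(S(S(S(S(S(S(S(mul(Z, SSSZ)))))))))
  step 18: S^8(Z)

Term B:
  start: add(add(S^4(Z), add(S^4(Z), Z)), Z)
  step 1: add(S(add(SSSZ, add(S^4(Z), Z))), Z)
  step 2: S(add(add(SSSZ, add(S^4(Z), Z)), Z))
  step 3: S(add(S(add(SSZ, add(S^4(Z), Z))), Z))
  step 4: S(S(add(add(SSZ, add(S^4(Z), Z)), Z)))
  step 5: S(S(add(S(add(SZ, add(S^4(Z), Z))), Z)))
  step 6: S(S(S(add(add(SZ, add(S^4(Z), Z)), Z))))
  step 7: S(S(S(add(S(add(Z, add(S^4(Z), Z))), Z))))
  step 8: S(S(S(S(add(add(Z, add(S^4(Z), Z)), Z)))))
  step 9: S(S(S(S(add(add(S^4(Z), Z), Z)))))
  step 10: S(S(S(S(add(S(add(SSSZ, Z)), Z)))))
  step 11: S(S(S(S(S(add(add(SSSZ, Z), Z))))))
  step 12: S(S(S(S(S(add(S(add(SSZ, Z)), Z))))))
  step 13: S(S(S(S(S(S(add(add(SSZ, Z), Z)))))))
  step 14: S(S(S(S(S(S(add(S(add(SZ, Z)), Z)))))))
  step 15: S(S(S(S(S(S(S(add(add(SZ, Z), Z))))))))
  step 16: S(S(S(S(S(S(S(add(S(add(Z, Z)), Z))))))))
  step 17: S(S(S(S(S(S(S(S(add(add(Z, Z), Z)))))))))
  step 18: S(S(S(S(S(S(S(S(add(Z, Z)))))))))
  step 19: S^8(Z)

Answer: SAME — A ⇓ S^8(Z), B ⇓ S^8(Z)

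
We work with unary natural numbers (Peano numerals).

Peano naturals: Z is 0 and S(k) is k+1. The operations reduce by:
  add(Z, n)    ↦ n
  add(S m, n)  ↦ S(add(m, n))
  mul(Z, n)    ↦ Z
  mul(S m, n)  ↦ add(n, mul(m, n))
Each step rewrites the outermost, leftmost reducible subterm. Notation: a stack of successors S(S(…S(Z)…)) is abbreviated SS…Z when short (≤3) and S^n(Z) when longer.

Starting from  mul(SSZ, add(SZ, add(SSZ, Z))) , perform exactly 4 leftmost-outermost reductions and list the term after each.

  start: mul(SSZ, add(SZ, add(SSZ, Z)))
  step 1: add(add(SZ, add(SSZ, Z)), mul(SZ, add(SZ, add(SSZ, Z))))
  step 2: add(S(add(Z, add(SSZ, Z))), mul(SZ, add(SZ, add(SSZ, Z))))
  step 3: S(add(add(Z, add(SSZ, Z)), mul(SZ, add(SZ, add(SSZ, Z)))))
  step 4: S(add(add(SSZ, Z), mul(SZ, add(SZ, add(SSZ, Z)))))

Answer: after 4 steps: S(add(add(SSZ, Z), mul(SZ, add(SZ, add(SSZ, Z)))))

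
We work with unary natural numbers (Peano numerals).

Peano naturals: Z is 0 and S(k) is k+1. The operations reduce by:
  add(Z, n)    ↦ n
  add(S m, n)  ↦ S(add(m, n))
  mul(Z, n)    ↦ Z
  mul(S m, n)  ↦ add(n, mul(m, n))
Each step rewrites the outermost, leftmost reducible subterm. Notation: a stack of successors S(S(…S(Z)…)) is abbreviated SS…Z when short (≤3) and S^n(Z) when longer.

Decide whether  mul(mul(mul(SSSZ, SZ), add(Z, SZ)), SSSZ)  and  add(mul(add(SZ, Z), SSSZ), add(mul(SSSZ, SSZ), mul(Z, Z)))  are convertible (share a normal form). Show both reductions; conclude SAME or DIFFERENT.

Term A:
  start: mul(mul(mul(SSSZ, SZ), add(Z, SZ)), SSSZ)
  [1] mul(mul(add(SZ, mul(SSZ, SZ)), add(Z, SZ)), SSSZ)
  [2] mul(mul(S(add(Z, mul(SSZ, SZ))), add(Z, SZ)), SSSZ)
  [3] mul(add(add(Z, SZ), mul(add(Z, mul(SSZ, SZ)), add(Z, SZ))), SSSZ)
  [4] mul(add(SZ, mul(add(Z, mul(SSZ, SZ)), add(Z, SZ))), SSSZ)
  [5] mul(S(add(Z, mul(add(Z, mul(SSZ, SZ)), add(Z, SZ)))), SSSZ)
  [6] add(SSSZ, mul(add(Z, mul(add(Z, mul(SSZ, SZ)), add(Z, SZ))), SSSZ))
  [7] S(add(SSZ, mul(add(Z, mul(add(Z, mul(SSZ, SZ)), add(Z, SZ))), SSSZ)))
  [8] S(S(add(SZ, mul(add(Z, mul(add(Z, mul(SSZ, SZ)), add(Z, SZ))), SSSZ))))
  [9] S(S(S(add(Z, mul(add(Z, mul(add(Z, mul(SSZ, SZ)), add(Z, SZ))), SSSZ)))))
  [10] S(S(S(mul(add(Z, mul(add(Z, mul(SSZ, SZ)), add(Z, SZ))), SSSZ))))
  [11] S(S(S(mul(mul(add(Z, mul(SSZ, SZ)), add(Z, SZ)), SSSZ))))
  [12] S(S(S(mul(mul(mul(SSZ, SZ), add(Z, SZ)), SSSZ))))
  [13] S(S(S(mul(mul(add(SZ, mul(SZ, SZ)), add(Z, SZ)), SSSZ))))
  [14] S(S(S(mul(mul(S(add(Z, mul(SZ, SZ))), add(Z, SZ)), SSSZ))))
  [15] S(S(S(mul(add(add(Z, SZ), mul(add(Z, mul(SZ, SZ)), add(Z, SZ))), SSSZ))))
  [16] S(S(S(mul(add(SZ, mul(add(Z, mul(SZ, SZ)), add(Z, SZ))), SSSZ))))
  [17] S(S(S(mul(S(add(Z, mul(add(Z, mul(SZ, SZ)), add(Z, SZ)))), SSSZ))))
  [18] S(S(S(add(SSSZ, mul(add(Z, mul(add(Z, mul(SZ, SZ)), add(Z, SZ))), SSSZ)))))
  [19] S(S(S(S(add(SSZ, mul(add(Z, mul(add(Z, mul(SZ, SZ)), add(Z, SZ))), SSSZ))))))
  [20] S(S(S(S(S(add(SZ, mul(add(Z, mul(add(Z, mul(SZ, SZ)), add(Z, SZ))), SSSZ)))))))
  [21] S(S(S(S(S(S(add(Z, mul(add(Z, mul(add(Z, mul(SZ, SZ)), add(Z, SZ))), SSSZ))))))))
  [22] S(S(S(S(S(S(mul(add(Z, mul(add(Z, mul(SZ, SZ)), add(Z, SZ))), SSSZ)))))))
  [23] S(S(S(S(S(S(mul(mul(add(Z, mul(SZ, SZ)), add(Z, SZ)), SSSZ)))))))
  [24] S(S(S(S(S(S(mul(mul(mul(SZ, SZ), add(Z, SZ)), SSSZ)))))))
  [25] S(S(S(S(S(S(mul(mul(add(SZ, mul(Z, SZ)), add(Z, SZ)), SSSZ)))))))
  [26] S(S(S(S(S(S(mul(mul(S(add(Z, mul(Z, SZ))), add(Z, SZ)), SSSZ)))))))
  [27] S(S(S(S(S(S(mul(add(add(Z, SZ), mul(add(Z, mul(Z, SZ)), add(Z, SZ))), SSSZ)))))))
  [28] S(S(S(S(S(S(mul(add(SZ, mul(add(Z, mul(Z, SZ)), add(Z, SZ))), SSSZ)))))))
  [29] S(S(S(S(S(S(mul(S(add(Z, mul(add(Z, mul(Z, SZ)), add(Z, SZ)))), SSSZ)))))))
  [30] S(S(S(S(S(S(add(SSSZ, mul(add(Z, mul(add(Z, mul(Z, SZ)), add(Z, SZ))), SSSZ))))))))
  [31] S(S(S(S(S(S(S(add(SSZ, mul(add(Z, mul(add(Z, mul(Z, SZ)), add(Z, SZ))), SSSZ)))))))))
  [32] S(S(S(S(S(S(S(S(add(SZ, mul(add(Z, mul(add(Z, mul(Z, SZ)), add(Z, SZ))), SSSZ))))))))))
  [33] S(S(S(S(S(S(S(S(S(add(Z, mul(add(Z, mul(add(Z, mul(Z, SZ)), add(Z, SZ))), SSSZ)))))))))))
  [34] S(S(S(S(S(S(S(S(S(mul(add(Z, mul(add(Z, mul(Z, SZ)), add(Z, SZ))), SSSZ))))))))))
  [35] S(S(S(S(S(S(S(S(S(mul(mul(add(Z, mul(Z, SZ)), add(Z, SZ)), SSSZ))))))))))
  [36] S(S(S(S(S(S(S(S(S(mul(mul(mul(Z, SZ), add(Z, SZ)), SSSZ))))))))))
  [37] S(S(S(S(S(S(S(S(S(mul(mul(Z, add(Z, SZ)), SSSZ))))))))))
  [38] S(S(S(S(S(S(S(S(S(mul(Z, SSSZ))))))))))
  [39] S^9(Z)

Term B:
  start: add(mul(add(SZ, Z), SSSZ), add(mul(SSSZ, SSZ), mul(Z, Z)))
  [1] add(mul(S(add(Z, Z)), SSSZ), add(mul(SSSZ, SSZ), mul(Z, Z)))
  [2] add(add(SSSZ, mul(add(Z, Z), SSSZ)), add(mul(SSSZ, SSZ), mul(Z, Z)))
  [3] add(S(add(SSZ, mul(add(Z, Z), SSSZ))), add(mul(SSSZ, SSZ), mul(Z, Z)))
  [4] S(add(add(SSZ, mul(add(Z, Z), SSSZ)), add(mul(SSSZ, SSZ), mul(Z, Z))))
  [5] S(add(S(add(SZ, mul(add(Z, Z), SSSZ))), add(mul(SSSZ, SSZ), mul(Z, Z))))
  [6] S(S(add(add(SZ, mul(add(Z, Z), SSSZ)), add(mul(SSSZ, SSZ), mul(Z, Z)))))
  [7] S(S(add(S(add(Z, mul(add(Z, Z), SSSZ))), add(mul(SSSZ, SSZ), mul(Z, Z)))))
  [8] S(S(S(add(add(Z, mul(add(Z, Z), SSSZ)), add(mul(SSSZ, SSZ), mul(Z, Z))))))
  [9] S(S(S(add(mul(add(Z, Z), SSSZ), add(mul(SSSZ, SSZ), mul(Z, Z))))))
  [10] S(S(S(add(mul(Z, SSSZ), add(mul(SSSZ, SSZ), mul(Z, Z))))))
  [11] S(S(S(add(Z, add(mul(SSSZ, SSZ), mul(Z, Z))))))
  [12] S(S(S(add(mul(SSSZ, SSZ), mul(Z, Z)))))
  [13] S(S(S(add(add(SSZ, mul(SSZ, SSZ)), mul(Z, Z)))))
  [14] S(S(S(add(S(add(SZ, mul(SSZ, SSZ))), mul(Z, Z)))))
  [15] S(S(S(S(add(add(SZ, mul(SSZ, SSZ)), mul(Z, Z))))))
  [16] S(S(S(S(add(S(add(Z, mul(SSZ, SSZ))), mul(Z, Z))))))
  [17] S(S(S(S(S(add(add(Z, mul(SSZ, SSZ)), mul(Z, Z)))))))
  [18] S(S(S(S(S(add(mul(SSZ, SSZ), mul(Z, Z)))))))
  [19] S(S(S(S(S(add(add(SSZ, mul(SZ, SSZ)), mul(Z, Z)))))))
  [20] S(S(S(S(S(add(S(add(SZ, mul(SZ, SSZ))), mul(Z, Z)))))))
  [21] S(S(S(S(S(S(add(add(SZ, mul(SZ, SSZ)), mul(Z, Z))))))))
  [22] S(S(S(S(S(S(add(S(add(Z, mul(SZ, SSZ))), mul(Z, Z))))))))
  [23] S(S(S(S(S(S(S(add(add(Z, mul(SZ, SSZ)), mul(Z, Z)))))))))
  [24] S(S(S(S(S(S(S(add(mul(SZ, SSZ), mul(Z, Z)))))))))
  [25] S(S(S(S(S(S(S(add(add(SSZ, mul(Z, SSZ)), mul(Z, Z)))))))))
  [26] S(S(S(S(S(S(S(add(S(add(SZ, mul(Z, SSZ))), mul(Z, Z)))))))))
  [27] S(S(S(S(S(S(S(S(add(add(SZ, mul(Z, SSZ)), mul(Z, Z))))))))))
  [28] S(S(S(S(S(S(S(S(add(S(add(Z, mul(Z, SSZ))), mul(Z, Z))))))))))
  [29] S(S(S(S(S(S(S(S(S(add(add(Z, mul(Z, SSZ)), mul(Z, Z)))))))))))
  [30] S(S(S(S(S(S(S(S(S(add(mul(Z, SSZ), mul(Z, Z)))))))))))
  [31] S(S(S(S(S(S(S(S(S(add(Z, mul(Z, Z)))))))))))
  [32] S(S(S(S(S(S(S(S(S(mul(Z, Z))))))))))
  [33] S^9(Z)

Answer: SAME — A ⇓ S^9(Z), B ⇓ S^9(Z)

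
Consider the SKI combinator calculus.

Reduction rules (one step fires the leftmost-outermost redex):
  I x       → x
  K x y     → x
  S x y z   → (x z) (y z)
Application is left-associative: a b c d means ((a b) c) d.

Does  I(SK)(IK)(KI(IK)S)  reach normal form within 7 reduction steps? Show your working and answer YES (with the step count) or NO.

  start: I(SK)(IK)(KI(IK)S)
  step 1: SK(IK)(KI(IK)S)
  step 2: K(KI(IK)S)(IK(KI(IK)S))
  step 3: KI(IK)S
  step 4: IS
  step 5: S

Answer: YES — reaches normal form S in 5 ≤ 7 steps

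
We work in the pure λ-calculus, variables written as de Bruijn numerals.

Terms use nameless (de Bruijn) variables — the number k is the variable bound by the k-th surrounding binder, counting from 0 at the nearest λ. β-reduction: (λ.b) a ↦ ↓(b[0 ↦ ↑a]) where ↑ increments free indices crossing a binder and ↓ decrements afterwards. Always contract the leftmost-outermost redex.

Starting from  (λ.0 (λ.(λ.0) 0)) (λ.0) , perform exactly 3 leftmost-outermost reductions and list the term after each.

  start: (λ.0 (λ.(λ.0) 0)) (λ.0)
  [1] (λ.0) (λ.(λ.0) 0)
  [2] λ.(λ.0) 0
  [3] λ.0

Answer: after 3 steps: λ.0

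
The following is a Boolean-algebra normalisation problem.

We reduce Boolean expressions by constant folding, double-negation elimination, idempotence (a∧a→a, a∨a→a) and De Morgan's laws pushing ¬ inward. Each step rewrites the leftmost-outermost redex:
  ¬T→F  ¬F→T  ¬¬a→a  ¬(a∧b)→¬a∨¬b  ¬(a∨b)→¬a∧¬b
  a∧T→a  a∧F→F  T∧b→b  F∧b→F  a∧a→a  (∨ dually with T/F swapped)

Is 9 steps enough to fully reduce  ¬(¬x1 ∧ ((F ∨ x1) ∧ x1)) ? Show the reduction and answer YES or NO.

Answer: YES — reaches normal form x1 ∨ ¬x1 in 7 ≤ 9 steps

Derivation:
  start: ¬(¬x1 ∧ ((F ∨ x1) ∧ x1))
  step 1: ¬¬x1 ∨ ¬((F ∨ x1) ∧ x1)
  step 2: x1 ∨ ¬((F ∨ x1) ∧ x1)
  step 3: x1 ∨ (¬(F ∨ x1) ∨ ¬x1)
  step 4: x1 ∨ ((¬F ∧ ¬x1) ∨ ¬x1)
  step 5: x1 ∨ ((T ∧ ¬x1) ∨ ¬x1)
  step 6: x1 ∨ (¬x1 ∨ ¬x1)
  step 7: x1 ∨ ¬x1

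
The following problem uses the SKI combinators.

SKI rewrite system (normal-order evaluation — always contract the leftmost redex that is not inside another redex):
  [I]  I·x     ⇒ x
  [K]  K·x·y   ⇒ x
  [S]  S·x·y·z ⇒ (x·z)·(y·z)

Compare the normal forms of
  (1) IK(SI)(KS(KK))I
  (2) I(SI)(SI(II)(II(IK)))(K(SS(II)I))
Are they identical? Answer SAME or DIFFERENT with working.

Term A:
  start: IK(SI)(KS(KK))I
  step 1: K(SI)(KS(KK))I
  step 2: SII

Term B:
  start: I(SI)(SI(II)(II(IK)))(K(SS(II)I))
  step 1: SI(SI(II)(II(IK)))(K(SS(II)I))
  step 2: I(K(SS(II)I))(SI(II)(II(IK))(K(SS(II)I)))
  step 3: K(SS(II)I)(SI(II)(II(IK))(K(SS(II)I)))
  step 4: SS(II)I
  step 5: SI(III)
  step 6: SI(II)
  step 7: SII

Answer: SAME — A ⇓ SII, B ⇓ SII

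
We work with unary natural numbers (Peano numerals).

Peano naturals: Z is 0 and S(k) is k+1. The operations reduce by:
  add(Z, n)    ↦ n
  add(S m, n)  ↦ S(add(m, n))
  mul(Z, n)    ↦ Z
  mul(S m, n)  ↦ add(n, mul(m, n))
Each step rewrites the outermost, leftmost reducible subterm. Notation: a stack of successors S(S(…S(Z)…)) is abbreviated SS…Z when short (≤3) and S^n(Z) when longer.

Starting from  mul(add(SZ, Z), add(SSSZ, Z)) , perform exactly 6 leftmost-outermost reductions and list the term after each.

  start: mul(add(SZ, Z), add(SSSZ, Z))
  step 1: mul(S(add(Z, Z)), add(SSSZ, Z))
  step 2: add(add(SSSZ, Z), mul(add(Z, Z), add(SSSZ, Z)))
  step 3: add(S(add(SSZ, Z)), mul(add(Z, Z), add(SSSZ, Z)))
  step 4: S(add(add(SSZ, Z), mul(add(Z, Z), add(SSSZ, Z))))
  step 5: S(add(S(add(SZ, Z)), mul(add(Z, Z), add(SSSZ, Z))))
  step 6: S(S(add(add(SZ, Z), mul(add(Z, Z), add(SSSZ, Z)))))

Answer: after 6 steps: S(S(add(add(SZ, Z), mul(add(Z, Z), add(SSSZ, Z)))))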